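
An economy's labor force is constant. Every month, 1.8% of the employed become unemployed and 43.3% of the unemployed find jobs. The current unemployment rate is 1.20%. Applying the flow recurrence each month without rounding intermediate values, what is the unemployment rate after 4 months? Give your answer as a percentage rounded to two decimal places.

Unemployment rate after four months ≈ 3.74%.

With a fixed labor force, u_{t+1} = u_t + s·(1−u_t) − f·u_t = u_t·(1−s−f) + s.
Here 1−s−f = 0.549 and s = 0.018.
u_1 = 0.012000 × 0.549 + 0.018 = 0.024588.
u_2 = 0.024588 × 0.549 + 0.018 = 0.031499.
u_3 = 0.031499 × 0.549 + 0.018 = 0.035293.
u_4 = 0.035293 × 0.549 + 0.018 = 0.037376.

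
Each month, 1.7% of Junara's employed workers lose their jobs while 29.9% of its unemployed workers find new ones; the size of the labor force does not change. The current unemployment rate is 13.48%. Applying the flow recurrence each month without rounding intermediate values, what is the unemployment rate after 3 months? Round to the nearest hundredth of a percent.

With a fixed labor force, u_{t+1} = u_t + s·(1−u_t) − f·u_t = u_t·(1−s−f) + s.
Here 1−s−f = 0.684 and s = 0.017.
u_1 = 0.134800 × 0.684 + 0.017 = 0.109203.
u_2 = 0.109203 × 0.684 + 0.017 = 0.091695.
u_3 = 0.091695 × 0.684 + 0.017 = 0.079719.

Unemployment rate after three months ≈ 7.97%.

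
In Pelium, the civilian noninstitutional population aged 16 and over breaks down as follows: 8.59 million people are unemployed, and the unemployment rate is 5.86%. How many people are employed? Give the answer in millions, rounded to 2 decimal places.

About 138.00 million are employed.

Labor force = U / u = 8.59 / 0.0586 ≈ 146.59 million.
Employed = labor force − unemployed = 146.59 − 8.59 = 138.00 million.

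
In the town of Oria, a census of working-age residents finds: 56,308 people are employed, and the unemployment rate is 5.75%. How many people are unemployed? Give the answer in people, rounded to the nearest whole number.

Let U be the number unemployed. The labor force is E + U, and U/(E+U) = 0.0575.
So U = 0.0575 × 56,308 / (1 − 0.0575) = 3237.71 / 0.9425 ≈ 3,435.

About 3,435 are unemployed.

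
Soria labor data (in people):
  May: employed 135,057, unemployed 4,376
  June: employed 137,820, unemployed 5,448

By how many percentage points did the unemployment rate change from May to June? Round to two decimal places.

The unemployment rate changed by +0.66 percentage points.

May: labor force = 135,057 + 4,376 = 139,433; u = 4,376/139,433 = 3.14%.
June: labor force = 137,820 + 5,448 = 143,268; u = 5,448/143,268 = 3.80%.
Change = 3.80% − 3.14% = +0.66 pp.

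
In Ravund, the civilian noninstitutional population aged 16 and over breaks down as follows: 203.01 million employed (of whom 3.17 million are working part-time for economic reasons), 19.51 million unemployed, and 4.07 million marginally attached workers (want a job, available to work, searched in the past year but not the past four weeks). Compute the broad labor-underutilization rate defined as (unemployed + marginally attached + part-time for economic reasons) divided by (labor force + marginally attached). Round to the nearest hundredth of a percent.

Broad underutilization rate ≈ 11.81%.

Labor force = 203.01 + 19.51 = 222.52 million.
Numerator = 19.51 + 4.07 + 3.17 = 26.75 million.
Denominator = 222.52 + 4.07 = 226.59 million.
Broad rate = 26.75 / 226.59 = 11.81%.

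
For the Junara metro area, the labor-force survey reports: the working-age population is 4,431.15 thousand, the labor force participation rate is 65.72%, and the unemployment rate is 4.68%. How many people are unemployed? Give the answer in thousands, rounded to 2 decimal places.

Labor force = 0.6572 × 4,431.15 = 2,912.15 thousand.
Unemployed = 0.0468 × 2,912.15 ≈ 136.29 thousand.

About 136.29 thousand are unemployed.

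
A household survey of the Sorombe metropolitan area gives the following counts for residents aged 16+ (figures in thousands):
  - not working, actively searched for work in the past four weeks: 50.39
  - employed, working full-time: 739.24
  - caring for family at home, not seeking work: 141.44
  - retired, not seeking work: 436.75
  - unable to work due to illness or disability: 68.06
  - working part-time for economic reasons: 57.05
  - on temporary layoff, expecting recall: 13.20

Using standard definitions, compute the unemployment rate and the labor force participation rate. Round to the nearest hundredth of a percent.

Unemployment rate ≈ 7.40%; labor force participation rate ≈ 57.09%.

Employed = 739.24 + 57.05 = 796.29 thousand (anyone who worked, including part-time for economic reasons, counts as employed).
Unemployed = 50.39 + 13.20 = 63.59 thousand (jobless and actively searching, or on temporary layoff).
Labor force = 796.29 + 63.59 = 859.88 thousand.
Not in labor force = 141.44 + 436.75 + 68.06 = 646.25 thousand (those not working and not actively searching are outside the labor force).
Civilian working-age population = 859.88 + 646.25 = 1,506.13 thousand.
Unemployment rate = 63.59 / 859.88 = 7.40%.
Labor force participation rate = 859.88 / 1,506.13 = 57.09%.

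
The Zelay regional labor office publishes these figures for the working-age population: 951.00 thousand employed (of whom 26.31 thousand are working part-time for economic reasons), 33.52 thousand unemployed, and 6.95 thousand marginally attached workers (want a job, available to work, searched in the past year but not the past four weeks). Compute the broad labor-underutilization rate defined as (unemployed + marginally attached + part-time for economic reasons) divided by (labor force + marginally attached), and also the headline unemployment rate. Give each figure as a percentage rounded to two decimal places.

Labor force = 951.00 + 33.52 = 984.52 thousand.
Numerator = 33.52 + 6.95 + 26.31 = 66.78 thousand.
Denominator = 984.52 + 6.95 = 991.47 thousand.
Broad rate = 66.78 / 991.47 = 6.74%.
Headline unemployment rate = 33.52 / 984.52 = 3.40%.

Broad underutilization rate ≈ 6.74%; headline unemployment rate ≈ 3.40%.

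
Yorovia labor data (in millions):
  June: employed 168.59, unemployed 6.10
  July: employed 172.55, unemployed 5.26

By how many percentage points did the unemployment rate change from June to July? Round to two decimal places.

The unemployment rate changed by −0.53 percentage points.

June: labor force = 168.59 + 6.10 = 174.69; u = 6.10/174.69 = 3.49%.
July: labor force = 172.55 + 5.26 = 177.81; u = 5.26/177.81 = 2.96%.
Change = 2.96% − 3.49% = −0.53 pp.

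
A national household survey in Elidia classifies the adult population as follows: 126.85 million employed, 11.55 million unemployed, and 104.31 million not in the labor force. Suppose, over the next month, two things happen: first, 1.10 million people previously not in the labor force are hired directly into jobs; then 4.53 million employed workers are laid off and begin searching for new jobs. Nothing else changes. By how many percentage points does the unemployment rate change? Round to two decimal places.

The unemployment rate changes by +3.18 percentage points.

Initially, labor force = 126.85 + 11.55 = 138.40 million, so u = 11.55/138.40 = 8.35%.
After the first change, employed and labor force both rise by 1.10; unemployed unchanged → E = 127.95, U = 11.55, labor force = 139.50 million.
After the second change, employed falls and unemployed rises by 4.53; labor force unchanged → E = 123.42, U = 16.08, labor force = 139.50 million.
New unemployment rate = 16.08 / 139.50 = 11.53%.
Change = 11.53% − 8.35% = +3.18 percentage points.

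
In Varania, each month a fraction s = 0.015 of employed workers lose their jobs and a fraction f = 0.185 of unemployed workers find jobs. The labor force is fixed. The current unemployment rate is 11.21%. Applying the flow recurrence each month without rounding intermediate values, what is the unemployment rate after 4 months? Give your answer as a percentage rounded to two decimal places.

With a fixed labor force, u_{t+1} = u_t + s·(1−u_t) − f·u_t = u_t·(1−s−f) + s.
Here 1−s−f = 0.800 and s = 0.015.
u_1 = 0.112100 × 0.800 + 0.015 = 0.104680.
u_2 = 0.104680 × 0.800 + 0.015 = 0.098744.
u_3 = 0.098744 × 0.800 + 0.015 = 0.093995.
u_4 = 0.093995 × 0.800 + 0.015 = 0.090196.

Unemployment rate after four months ≈ 9.02%.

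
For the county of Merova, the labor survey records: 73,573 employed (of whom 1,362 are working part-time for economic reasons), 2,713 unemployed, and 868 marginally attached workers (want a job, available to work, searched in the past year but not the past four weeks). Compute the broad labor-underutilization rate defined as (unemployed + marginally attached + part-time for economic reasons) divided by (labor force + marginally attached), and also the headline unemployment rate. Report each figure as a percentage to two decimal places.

Labor force = 73,573 + 2,713 = 76,286.
Numerator = 2,713 + 868 + 1,362 = 4,943.
Denominator = 76,286 + 868 = 77,154.
Broad rate = 4,943 / 77,154 = 6.41%.
Headline unemployment rate = 2,713 / 76,286 = 3.56%.

Broad underutilization rate ≈ 6.41%; headline unemployment rate ≈ 3.56%.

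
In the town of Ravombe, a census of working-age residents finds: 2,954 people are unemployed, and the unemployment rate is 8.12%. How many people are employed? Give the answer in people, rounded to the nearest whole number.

Labor force = U / u = 2,954 / 0.0812 ≈ 36,379.
Employed = labor force − unemployed = 36,379 − 2,954 = 33,425.

About 33,425 are employed.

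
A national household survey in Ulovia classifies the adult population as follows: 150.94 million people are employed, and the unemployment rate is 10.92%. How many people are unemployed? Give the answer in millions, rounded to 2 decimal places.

Let U be the number unemployed. The labor force is E + U, and U/(E+U) = 0.1092.
So U = 0.1092 × 150.94 / (1 − 0.1092) = 16.4826 / 0.8908 ≈ 18.50 million.

About 18.50 million are unemployed.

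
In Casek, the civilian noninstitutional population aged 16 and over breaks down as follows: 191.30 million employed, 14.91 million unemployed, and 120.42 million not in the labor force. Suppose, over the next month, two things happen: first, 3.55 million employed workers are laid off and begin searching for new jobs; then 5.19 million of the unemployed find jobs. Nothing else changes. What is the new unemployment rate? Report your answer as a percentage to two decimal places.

New unemployment rate ≈ 6.44%.

Initially, labor force = 191.30 + 14.91 = 206.21 million, so u = 14.91/206.21 = 7.23%.
After the first change, employed falls and unemployed rises by 3.55; labor force unchanged → E = 187.75, U = 18.46, labor force = 206.21 million.
After the second change, unemployed falls and employed rises by 5.19; labor force unchanged → E = 192.94, U = 13.27, labor force = 206.21 million.
New unemployment rate = 13.27 / 206.21 = 6.44%.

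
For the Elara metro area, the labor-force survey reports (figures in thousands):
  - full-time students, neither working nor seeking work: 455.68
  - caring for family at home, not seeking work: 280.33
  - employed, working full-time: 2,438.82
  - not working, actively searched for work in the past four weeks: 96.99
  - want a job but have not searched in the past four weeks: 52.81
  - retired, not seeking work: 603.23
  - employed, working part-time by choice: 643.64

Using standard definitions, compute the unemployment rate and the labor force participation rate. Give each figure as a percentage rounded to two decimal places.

Employed = 2,438.82 + 643.64 = 3,082.46 thousand.
Unemployed = 96.99 thousand.
Labor force = 3,082.46 + 96.99 = 3,179.45 thousand.
Not in labor force = 455.68 + 280.33 + 52.81 + 603.23 = 1,392.05 thousand (those not working and not actively searching are outside the labor force — including those who want a job but have given up searching).
Civilian working-age population = 3,179.45 + 1,392.05 = 4,571.50 thousand.
Unemployment rate = 96.99 / 3,179.45 = 3.05%.
Labor force participation rate = 3,179.45 / 4,571.50 = 69.55%.

Unemployment rate ≈ 3.05%; labor force participation rate ≈ 69.55%.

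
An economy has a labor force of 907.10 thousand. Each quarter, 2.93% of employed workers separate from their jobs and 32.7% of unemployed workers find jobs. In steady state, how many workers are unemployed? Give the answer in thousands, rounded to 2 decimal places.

Steady-state unemployment rate u* = s/(s+f) = 2.93/(2.93+32.7) = 0.082234.
Unemployed = u* × labor force = 0.082234 × 907.10 ≈ 74.59 thousand.

About 74.59 thousand are unemployed in steady state.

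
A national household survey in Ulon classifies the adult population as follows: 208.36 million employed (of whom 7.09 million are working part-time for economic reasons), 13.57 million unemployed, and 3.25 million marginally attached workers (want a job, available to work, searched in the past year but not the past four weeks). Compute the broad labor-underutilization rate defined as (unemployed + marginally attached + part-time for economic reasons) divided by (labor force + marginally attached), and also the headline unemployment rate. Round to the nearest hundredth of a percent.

Broad underutilization rate ≈ 10.62%; headline unemployment rate ≈ 6.11%.

Labor force = 208.36 + 13.57 = 221.93 million.
Numerator = 13.57 + 3.25 + 7.09 = 23.91 million.
Denominator = 221.93 + 3.25 = 225.18 million.
Broad rate = 23.91 / 225.18 = 10.62%.
Headline unemployment rate = 13.57 / 221.93 = 6.11%.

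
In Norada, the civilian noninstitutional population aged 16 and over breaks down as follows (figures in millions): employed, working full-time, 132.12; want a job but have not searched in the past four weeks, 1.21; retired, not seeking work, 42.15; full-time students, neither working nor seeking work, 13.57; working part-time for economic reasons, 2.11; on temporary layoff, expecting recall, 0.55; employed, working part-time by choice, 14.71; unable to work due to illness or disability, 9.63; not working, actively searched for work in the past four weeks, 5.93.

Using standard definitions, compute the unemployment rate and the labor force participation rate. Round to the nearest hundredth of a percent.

Employed = 132.12 + 2.11 + 14.71 = 148.94 million (anyone who worked, including part-time for economic reasons, counts as employed).
Unemployed = 0.55 + 5.93 = 6.48 million (jobless and actively searching, or on temporary layoff).
Labor force = 148.94 + 6.48 = 155.42 million.
Not in labor force = 1.21 + 42.15 + 13.57 + 9.63 = 66.56 million (those not working and not actively searching are outside the labor force — including those who want a job but have given up searching).
Civilian working-age population = 155.42 + 66.56 = 221.98 million.
Unemployment rate = 6.48 / 155.42 = 4.17%.
Labor force participation rate = 155.42 / 221.98 = 70.02%.

Unemployment rate ≈ 4.17%; labor force participation rate ≈ 70.02%.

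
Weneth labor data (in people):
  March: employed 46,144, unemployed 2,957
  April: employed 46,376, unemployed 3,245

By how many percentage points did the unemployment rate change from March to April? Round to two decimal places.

March: labor force = 46,144 + 2,957 = 49,101; u = 2,957/49,101 = 6.02%.
April: labor force = 46,376 + 3,245 = 49,621; u = 3,245/49,621 = 6.54%.
Change = 6.54% − 6.02% = +0.52 pp.

The unemployment rate changed by +0.52 percentage points.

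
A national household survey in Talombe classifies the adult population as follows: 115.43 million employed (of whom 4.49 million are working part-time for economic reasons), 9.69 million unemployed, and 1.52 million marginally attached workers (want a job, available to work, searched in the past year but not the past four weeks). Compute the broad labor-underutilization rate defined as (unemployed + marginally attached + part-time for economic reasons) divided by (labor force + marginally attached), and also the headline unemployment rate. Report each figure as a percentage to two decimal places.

Labor force = 115.43 + 9.69 = 125.12 million.
Numerator = 9.69 + 1.52 + 4.49 = 15.70 million.
Denominator = 125.12 + 1.52 = 126.64 million.
Broad rate = 15.70 / 126.64 = 12.40%.
Headline unemployment rate = 9.69 / 125.12 = 7.74%.

Broad underutilization rate ≈ 12.40%; headline unemployment rate ≈ 7.74%.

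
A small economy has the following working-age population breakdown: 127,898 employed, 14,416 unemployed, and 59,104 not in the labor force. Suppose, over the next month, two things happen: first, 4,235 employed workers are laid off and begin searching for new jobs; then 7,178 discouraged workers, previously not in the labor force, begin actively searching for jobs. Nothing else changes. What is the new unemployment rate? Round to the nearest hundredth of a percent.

New unemployment rate ≈ 17.28%.

Initially, labor force = 127,898 + 14,416 = 142,314, so u = 14,416/142,314 = 10.13%.
After the first change, employed falls and unemployed rises by 4,235; labor force unchanged → E = 123,663, U = 18,651, labor force = 142,314.
After the second change, unemployed and labor force both rise by 7,178 → E = 123,663, U = 25,829, labor force = 149,492.
New unemployment rate = 25,829 / 149,492 = 17.28%.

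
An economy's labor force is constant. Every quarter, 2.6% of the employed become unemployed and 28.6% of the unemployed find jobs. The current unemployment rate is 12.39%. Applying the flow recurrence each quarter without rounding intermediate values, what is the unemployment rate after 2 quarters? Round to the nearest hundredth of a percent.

With a fixed labor force, u_{t+1} = u_t + s·(1−u_t) − f·u_t = u_t·(1−s−f) + s.
Here 1−s−f = 0.688 and s = 0.026.
u_1 = 0.123900 × 0.688 + 0.026 = 0.111243.
u_2 = 0.111243 × 0.688 + 0.026 = 0.102535.

Unemployment rate after two quarters ≈ 10.25%.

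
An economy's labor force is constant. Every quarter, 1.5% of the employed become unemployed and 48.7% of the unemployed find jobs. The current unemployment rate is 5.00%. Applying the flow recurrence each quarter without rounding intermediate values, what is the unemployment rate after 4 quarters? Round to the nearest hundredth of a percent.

With a fixed labor force, u_{t+1} = u_t + s·(1−u_t) − f·u_t = u_t·(1−s−f) + s.
Here 1−s−f = 0.498 and s = 0.015.
u_1 = 0.050000 × 0.498 + 0.015 = 0.039900.
u_2 = 0.039900 × 0.498 + 0.015 = 0.034870.
u_3 = 0.034870 × 0.498 + 0.015 = 0.032365.
u_4 = 0.032365 × 0.498 + 0.015 = 0.031118.

Unemployment rate after four quarters ≈ 3.11%.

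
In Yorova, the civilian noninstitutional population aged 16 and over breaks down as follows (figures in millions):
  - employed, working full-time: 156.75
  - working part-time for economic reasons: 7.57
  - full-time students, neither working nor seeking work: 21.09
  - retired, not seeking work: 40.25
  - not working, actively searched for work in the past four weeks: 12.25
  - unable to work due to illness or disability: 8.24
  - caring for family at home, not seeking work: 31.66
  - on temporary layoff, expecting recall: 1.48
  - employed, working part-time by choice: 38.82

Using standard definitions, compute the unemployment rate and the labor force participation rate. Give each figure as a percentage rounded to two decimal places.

Unemployment rate ≈ 6.33%; labor force participation rate ≈ 68.17%.

Employed = 156.75 + 7.57 + 38.82 = 203.14 million (anyone who worked, including part-time for economic reasons, counts as employed).
Unemployed = 12.25 + 1.48 = 13.73 million (jobless and actively searching, or on temporary layoff).
Labor force = 203.14 + 13.73 = 216.87 million.
Not in labor force = 21.09 + 40.25 + 8.24 + 31.66 = 101.24 million (those not working and not actively searching are outside the labor force).
Civilian working-age population = 216.87 + 101.24 = 318.11 million.
Unemployment rate = 13.73 / 216.87 = 6.33%.
Labor force participation rate = 216.87 / 318.11 = 68.17%.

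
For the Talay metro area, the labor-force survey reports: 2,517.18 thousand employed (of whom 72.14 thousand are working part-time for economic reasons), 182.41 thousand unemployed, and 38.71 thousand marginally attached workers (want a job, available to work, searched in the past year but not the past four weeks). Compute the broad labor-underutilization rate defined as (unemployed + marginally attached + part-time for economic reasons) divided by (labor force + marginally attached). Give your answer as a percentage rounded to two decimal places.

Labor force = 2,517.18 + 182.41 = 2,699.59 thousand.
Numerator = 182.41 + 38.71 + 72.14 = 293.26 thousand.
Denominator = 2,699.59 + 38.71 = 2,738.30 thousand.
Broad rate = 293.26 / 2,738.30 = 10.71%.

Broad underutilization rate ≈ 10.71%.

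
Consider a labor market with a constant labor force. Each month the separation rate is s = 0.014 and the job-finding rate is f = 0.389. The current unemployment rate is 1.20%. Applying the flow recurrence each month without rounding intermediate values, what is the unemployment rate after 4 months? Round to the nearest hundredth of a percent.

With a fixed labor force, u_{t+1} = u_t + s·(1−u_t) − f·u_t = u_t·(1−s−f) + s.
Here 1−s−f = 0.597 and s = 0.014.
u_1 = 0.012000 × 0.597 + 0.014 = 0.021164.
u_2 = 0.021164 × 0.597 + 0.014 = 0.026635.
u_3 = 0.026635 × 0.597 + 0.014 = 0.029901.
u_4 = 0.029901 × 0.597 + 0.014 = 0.031851.

Unemployment rate after four months ≈ 3.19%.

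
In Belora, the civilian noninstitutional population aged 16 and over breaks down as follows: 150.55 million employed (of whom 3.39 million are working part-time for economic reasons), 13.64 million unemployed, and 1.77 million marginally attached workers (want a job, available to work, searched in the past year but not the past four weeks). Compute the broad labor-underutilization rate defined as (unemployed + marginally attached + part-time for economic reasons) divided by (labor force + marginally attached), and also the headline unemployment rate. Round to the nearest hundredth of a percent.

Labor force = 150.55 + 13.64 = 164.19 million.
Numerator = 13.64 + 1.77 + 3.39 = 18.80 million.
Denominator = 164.19 + 1.77 = 165.96 million.
Broad rate = 18.80 / 165.96 = 11.33%.
Headline unemployment rate = 13.64 / 164.19 = 8.31%.

Broad underutilization rate ≈ 11.33%; headline unemployment rate ≈ 8.31%.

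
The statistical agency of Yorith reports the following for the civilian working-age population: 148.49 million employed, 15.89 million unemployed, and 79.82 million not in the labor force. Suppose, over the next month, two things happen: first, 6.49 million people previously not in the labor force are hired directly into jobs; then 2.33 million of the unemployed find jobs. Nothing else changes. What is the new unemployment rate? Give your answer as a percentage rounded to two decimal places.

Initially, labor force = 148.49 + 15.89 = 164.38 million, so u = 15.89/164.38 = 9.67%.
After the first change, employed and labor force both rise by 6.49; unemployed unchanged → E = 154.98, U = 15.89, labor force = 170.87 million.
After the second change, unemployed falls and employed rises by 2.33; labor force unchanged → E = 157.31, U = 13.56, labor force = 170.87 million.
New unemployment rate = 13.56 / 170.87 = 7.94%.

New unemployment rate ≈ 7.94%.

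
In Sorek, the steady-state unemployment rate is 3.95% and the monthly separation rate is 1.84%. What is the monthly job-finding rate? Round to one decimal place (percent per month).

From u* = s/(s+f): f = s·(1−u)/u.
f = 1.84 × (1 − 0.0395) / 0.0395 = 1.7673 / 0.0395 ≈ 44.7% per month.

Job-finding rate ≈ 44.7% per month.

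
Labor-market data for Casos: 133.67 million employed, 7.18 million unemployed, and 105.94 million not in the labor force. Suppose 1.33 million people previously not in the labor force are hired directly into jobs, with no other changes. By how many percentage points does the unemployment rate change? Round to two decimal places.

Initially, labor force = 133.67 + 7.18 = 140.85 million, so u = 7.18/140.85 = 5.10%.
After the change, employed and labor force both rise by 1.33; unemployed unchanged → E = 135.00, U = 7.18, labor force = 142.18 million.
New unemployment rate = 7.18 / 142.18 = 5.05%.
Change = 5.05% − 5.10% = −0.05 percentage points.

The unemployment rate changes by −0.05 percentage points.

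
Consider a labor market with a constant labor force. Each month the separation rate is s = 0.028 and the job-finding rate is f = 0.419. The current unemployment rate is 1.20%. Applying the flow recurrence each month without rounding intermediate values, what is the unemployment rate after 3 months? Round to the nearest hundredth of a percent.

With a fixed labor force, u_{t+1} = u_t + s·(1−u_t) − f·u_t = u_t·(1−s−f) + s.
Here 1−s−f = 0.553 and s = 0.028.
u_1 = 0.012000 × 0.553 + 0.028 = 0.034636.
u_2 = 0.034636 × 0.553 + 0.028 = 0.047154.
u_3 = 0.047154 × 0.553 + 0.028 = 0.054076.

Unemployment rate after three months ≈ 5.41%.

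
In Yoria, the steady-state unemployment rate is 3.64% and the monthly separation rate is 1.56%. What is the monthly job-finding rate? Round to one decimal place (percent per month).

Job-finding rate ≈ 41.3% per month.

From u* = s/(s+f): f = s·(1−u)/u.
f = 1.56 × (1 − 0.0364) / 0.0364 = 1.5032 / 0.0364 ≈ 41.3% per month.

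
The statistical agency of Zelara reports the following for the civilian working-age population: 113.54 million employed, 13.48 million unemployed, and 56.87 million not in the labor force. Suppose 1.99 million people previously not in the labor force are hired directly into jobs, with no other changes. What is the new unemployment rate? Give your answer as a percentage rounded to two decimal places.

Initially, labor force = 113.54 + 13.48 = 127.02 million, so u = 13.48/127.02 = 10.61%.
After the change, employed and labor force both rise by 1.99; unemployed unchanged → E = 115.53, U = 13.48, labor force = 129.01 million.
New unemployment rate = 13.48 / 129.01 = 10.45%.

New unemployment rate ≈ 10.45%.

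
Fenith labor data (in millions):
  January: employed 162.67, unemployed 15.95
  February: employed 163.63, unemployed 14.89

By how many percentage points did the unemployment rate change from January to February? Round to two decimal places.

January: labor force = 162.67 + 15.95 = 178.62; u = 15.95/178.62 = 8.93%.
February: labor force = 163.63 + 14.89 = 178.52; u = 14.89/178.52 = 8.34%.
Change = 8.34% − 8.93% = −0.59 pp.

The unemployment rate changed by −0.59 percentage points.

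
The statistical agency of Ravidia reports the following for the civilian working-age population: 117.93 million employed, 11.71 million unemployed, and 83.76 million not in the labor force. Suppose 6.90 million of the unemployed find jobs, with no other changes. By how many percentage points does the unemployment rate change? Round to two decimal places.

Initially, labor force = 117.93 + 11.71 = 129.64 million, so u = 11.71/129.64 = 9.03%.
After the change, unemployed falls and employed rises by 6.90; labor force unchanged → E = 124.83, U = 4.81, labor force = 129.64 million.
New unemployment rate = 4.81 / 129.64 = 3.71%.
Change = 3.71% − 9.03% = −5.32 percentage points.

The unemployment rate changes by −5.32 percentage points.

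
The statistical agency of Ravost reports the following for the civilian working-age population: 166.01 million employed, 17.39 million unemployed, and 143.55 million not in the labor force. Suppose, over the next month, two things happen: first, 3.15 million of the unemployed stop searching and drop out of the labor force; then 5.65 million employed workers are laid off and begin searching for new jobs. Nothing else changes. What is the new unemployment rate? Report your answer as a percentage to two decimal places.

New unemployment rate ≈ 11.03%.

Initially, labor force = 166.01 + 17.39 = 183.40 million, so u = 17.39/183.40 = 9.48%.
After the first change, unemployed and labor force both fall by 3.15 → E = 166.01, U = 14.24, labor force = 180.25 million.
After the second change, employed falls and unemployed rises by 5.65; labor force unchanged → E = 160.36, U = 19.89, labor force = 180.25 million.
New unemployment rate = 19.89 / 180.25 = 11.03%.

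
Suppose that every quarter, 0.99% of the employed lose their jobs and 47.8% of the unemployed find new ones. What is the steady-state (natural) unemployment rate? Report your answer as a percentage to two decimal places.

At steady state the flows balance: s·E = f·U, so U/(E+U) = s/(s+f).
u* = 0.99 / (0.99 + 47.8) = 0.99 / 48.79 = 2.03%.

Steady-state unemployment rate ≈ 2.03%.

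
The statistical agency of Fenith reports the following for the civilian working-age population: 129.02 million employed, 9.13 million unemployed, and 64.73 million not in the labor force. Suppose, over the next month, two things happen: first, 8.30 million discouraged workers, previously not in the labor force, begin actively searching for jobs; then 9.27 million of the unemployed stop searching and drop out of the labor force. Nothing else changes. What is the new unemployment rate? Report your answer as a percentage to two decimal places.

New unemployment rate ≈ 5.95%.

Initially, labor force = 129.02 + 9.13 = 138.15 million, so u = 9.13/138.15 = 6.61%.
After the first change, unemployed and labor force both rise by 8.30 → E = 129.02, U = 17.43, labor force = 146.45 million.
After the second change, unemployed and labor force both fall by 9.27 → E = 129.02, U = 8.16, labor force = 137.18 million.
New unemployment rate = 8.16 / 137.18 = 5.95%.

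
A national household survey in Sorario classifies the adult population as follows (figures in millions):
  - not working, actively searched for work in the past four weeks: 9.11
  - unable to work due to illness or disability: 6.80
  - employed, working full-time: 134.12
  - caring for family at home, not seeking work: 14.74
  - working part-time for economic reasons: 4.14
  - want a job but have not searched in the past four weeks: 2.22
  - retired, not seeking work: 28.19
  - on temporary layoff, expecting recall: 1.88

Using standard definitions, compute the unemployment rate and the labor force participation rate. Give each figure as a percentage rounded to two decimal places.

Unemployment rate ≈ 7.36%; labor force participation rate ≈ 74.18%.

Employed = 134.12 + 4.14 = 138.26 million (anyone who worked, including part-time for economic reasons, counts as employed).
Unemployed = 9.11 + 1.88 = 10.99 million (jobless and actively searching, or on temporary layoff).
Labor force = 138.26 + 10.99 = 149.25 million.
Not in labor force = 6.80 + 14.74 + 2.22 + 28.19 = 51.95 million (those not working and not actively searching are outside the labor force — including those who want a job but have given up searching).
Civilian working-age population = 149.25 + 51.95 = 201.20 million.
Unemployment rate = 10.99 / 149.25 = 7.36%.
Labor force participation rate = 149.25 / 201.20 = 74.18%.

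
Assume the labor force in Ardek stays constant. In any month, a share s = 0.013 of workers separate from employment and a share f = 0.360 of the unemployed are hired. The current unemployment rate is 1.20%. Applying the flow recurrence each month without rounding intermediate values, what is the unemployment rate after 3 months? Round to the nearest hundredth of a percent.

With a fixed labor force, u_{t+1} = u_t + s·(1−u_t) − f·u_t = u_t·(1−s−f) + s.
Here 1−s−f = 0.627 and s = 0.013.
u_1 = 0.012000 × 0.627 + 0.013 = 0.020524.
u_2 = 0.020524 × 0.627 + 0.013 = 0.025869.
u_3 = 0.025869 × 0.627 + 0.013 = 0.029220.

Unemployment rate after three months ≈ 2.92%.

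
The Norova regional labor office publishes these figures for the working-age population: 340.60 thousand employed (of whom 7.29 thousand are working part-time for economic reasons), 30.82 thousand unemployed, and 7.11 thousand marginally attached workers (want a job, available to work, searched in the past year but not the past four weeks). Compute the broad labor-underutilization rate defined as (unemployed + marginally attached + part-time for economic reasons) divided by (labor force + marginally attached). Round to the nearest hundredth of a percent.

Labor force = 340.60 + 30.82 = 371.42 thousand.
Numerator = 30.82 + 7.11 + 7.29 = 45.22 thousand.
Denominator = 371.42 + 7.11 = 378.53 thousand.
Broad rate = 45.22 / 378.53 = 11.95%.

Broad underutilization rate ≈ 11.95%.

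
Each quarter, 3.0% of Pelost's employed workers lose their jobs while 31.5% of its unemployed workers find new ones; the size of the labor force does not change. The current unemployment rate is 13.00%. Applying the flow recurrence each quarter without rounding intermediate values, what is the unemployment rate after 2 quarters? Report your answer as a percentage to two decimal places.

Unemployment rate after two quarters ≈ 10.54%.

With a fixed labor force, u_{t+1} = u_t + s·(1−u_t) − f·u_t = u_t·(1−s−f) + s.
Here 1−s−f = 0.655 and s = 0.030.
u_1 = 0.130000 × 0.655 + 0.030 = 0.115150.
u_2 = 0.115150 × 0.655 + 0.030 = 0.105423.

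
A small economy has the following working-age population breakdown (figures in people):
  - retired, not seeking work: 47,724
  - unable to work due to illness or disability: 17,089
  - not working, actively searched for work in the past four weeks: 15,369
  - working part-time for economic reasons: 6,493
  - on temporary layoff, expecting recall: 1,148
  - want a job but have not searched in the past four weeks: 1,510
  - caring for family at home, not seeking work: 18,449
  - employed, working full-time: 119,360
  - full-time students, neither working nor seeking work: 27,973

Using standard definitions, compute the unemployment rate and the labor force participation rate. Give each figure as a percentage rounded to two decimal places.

Employed = 6,493 + 119,360 = 125,853 (anyone who worked, including part-time for economic reasons, counts as employed).
Unemployed = 15,369 + 1,148 = 16,517 (jobless and actively searching, or on temporary layoff).
Labor force = 125,853 + 16,517 = 142,370.
Not in labor force = 47,724 + 17,089 + 1,510 + 18,449 + 27,973 = 112,745 (those not working and not actively searching are outside the labor force — including those who want a job but have given up searching).
Civilian working-age population = 142,370 + 112,745 = 255,115.
Unemployment rate = 16,517 / 142,370 = 11.60%.
Labor force participation rate = 142,370 / 255,115 = 55.81%.

Unemployment rate ≈ 11.60%; labor force participation rate ≈ 55.81%.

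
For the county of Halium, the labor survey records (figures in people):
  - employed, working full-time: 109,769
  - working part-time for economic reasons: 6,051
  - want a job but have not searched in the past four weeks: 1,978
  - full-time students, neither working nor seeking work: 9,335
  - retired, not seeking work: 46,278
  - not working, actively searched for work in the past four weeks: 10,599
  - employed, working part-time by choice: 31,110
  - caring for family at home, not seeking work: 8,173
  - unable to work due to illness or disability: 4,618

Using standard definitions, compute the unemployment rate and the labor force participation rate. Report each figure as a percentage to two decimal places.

Unemployment rate ≈ 6.73%; labor force participation rate ≈ 69.12%.

Employed = 109,769 + 6,051 + 31,110 = 146,930 (anyone who worked, including part-time for economic reasons, counts as employed).
Unemployed = 10,599.
Labor force = 146,930 + 10,599 = 157,529.
Not in labor force = 1,978 + 9,335 + 46,278 + 8,173 + 4,618 = 70,382 (those not working and not actively searching are outside the labor force — including those who want a job but have given up searching).
Civilian working-age population = 157,529 + 70,382 = 227,911.
Unemployment rate = 10,599 / 157,529 = 6.73%.
Labor force participation rate = 157,529 / 227,911 = 69.12%.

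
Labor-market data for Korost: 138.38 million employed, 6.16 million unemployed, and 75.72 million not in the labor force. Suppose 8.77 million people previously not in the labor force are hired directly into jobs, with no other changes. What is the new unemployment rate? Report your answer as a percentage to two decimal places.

Initially, labor force = 138.38 + 6.16 = 144.54 million, so u = 6.16/144.54 = 4.26%.
After the change, employed and labor force both rise by 8.77; unemployed unchanged → E = 147.15, U = 6.16, labor force = 153.31 million.
New unemployment rate = 6.16 / 153.31 = 4.02%.

New unemployment rate ≈ 4.02%.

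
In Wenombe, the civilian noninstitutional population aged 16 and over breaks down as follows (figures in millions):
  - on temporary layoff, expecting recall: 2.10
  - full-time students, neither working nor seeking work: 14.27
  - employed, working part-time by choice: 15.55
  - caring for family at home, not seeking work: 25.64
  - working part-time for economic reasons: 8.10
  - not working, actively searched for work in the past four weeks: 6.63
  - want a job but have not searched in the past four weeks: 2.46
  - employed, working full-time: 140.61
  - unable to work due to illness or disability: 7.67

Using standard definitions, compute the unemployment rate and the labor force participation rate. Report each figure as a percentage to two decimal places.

Employed = 15.55 + 8.10 + 140.61 = 164.26 million (anyone who worked, including part-time for economic reasons, counts as employed).
Unemployed = 2.10 + 6.63 = 8.73 million (jobless and actively searching, or on temporary layoff).
Labor force = 164.26 + 8.73 = 172.99 million.
Not in labor force = 14.27 + 25.64 + 2.46 + 7.67 = 50.04 million (those not working and not actively searching are outside the labor force — including those who want a job but have given up searching).
Civilian working-age population = 172.99 + 50.04 = 223.03 million.
Unemployment rate = 8.73 / 172.99 = 5.05%.
Labor force participation rate = 172.99 / 223.03 = 77.56%.

Unemployment rate ≈ 5.05%; labor force participation rate ≈ 77.56%.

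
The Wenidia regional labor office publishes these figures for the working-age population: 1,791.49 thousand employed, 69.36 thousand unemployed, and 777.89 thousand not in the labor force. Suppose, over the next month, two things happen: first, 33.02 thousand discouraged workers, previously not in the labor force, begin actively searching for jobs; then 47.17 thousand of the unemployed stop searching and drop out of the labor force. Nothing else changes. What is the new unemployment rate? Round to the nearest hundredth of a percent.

New unemployment rate ≈ 2.99%.

Initially, labor force = 1,791.49 + 69.36 = 1,860.85 thousand, so u = 69.36/1,860.85 = 3.73%.
After the first change, unemployed and labor force both rise by 33.02 → E = 1,791.49, U = 102.38, labor force = 1,893.87 thousand.
After the second change, unemployed and labor force both fall by 47.17 → E = 1,791.49, U = 55.21, labor force = 1,846.70 thousand.
New unemployment rate = 55.21 / 1,846.70 = 2.99%.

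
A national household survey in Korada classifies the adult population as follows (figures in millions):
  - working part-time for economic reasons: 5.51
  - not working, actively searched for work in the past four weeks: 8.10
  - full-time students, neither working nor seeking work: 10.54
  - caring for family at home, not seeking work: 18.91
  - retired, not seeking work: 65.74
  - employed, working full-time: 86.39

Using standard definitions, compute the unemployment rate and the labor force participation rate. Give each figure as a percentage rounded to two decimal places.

Employed = 5.51 + 86.39 = 91.90 million (anyone who worked, including part-time for economic reasons, counts as employed).
Unemployed = 8.10 million.
Labor force = 91.90 + 8.10 = 100.00 million.
Not in labor force = 10.54 + 18.91 + 65.74 = 95.19 million (those not working and not actively searching are outside the labor force).
Civilian working-age population = 100.00 + 95.19 = 195.19 million.
Unemployment rate = 8.10 / 100.00 = 8.10%.
Labor force participation rate = 100.00 / 195.19 = 51.23%.

Unemployment rate ≈ 8.10%; labor force participation rate ≈ 51.23%.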